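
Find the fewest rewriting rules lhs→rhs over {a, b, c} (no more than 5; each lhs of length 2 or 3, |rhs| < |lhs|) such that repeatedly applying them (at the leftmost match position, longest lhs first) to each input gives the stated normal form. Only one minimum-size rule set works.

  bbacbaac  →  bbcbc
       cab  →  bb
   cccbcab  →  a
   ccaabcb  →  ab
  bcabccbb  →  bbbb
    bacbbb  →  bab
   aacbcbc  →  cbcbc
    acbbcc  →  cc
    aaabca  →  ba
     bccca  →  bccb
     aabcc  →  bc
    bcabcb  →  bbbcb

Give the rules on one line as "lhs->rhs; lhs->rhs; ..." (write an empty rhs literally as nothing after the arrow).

abc->ca; ac->c; ca->b; cbb->a

  | bbacbaac => bbcbaac => bbcbac => bbcbc
  | cab => bb
  | cccbcab => cccbbb => ccab => cbb => a
  | ccaabcb => cbabcb => cbcab => cbbb => ab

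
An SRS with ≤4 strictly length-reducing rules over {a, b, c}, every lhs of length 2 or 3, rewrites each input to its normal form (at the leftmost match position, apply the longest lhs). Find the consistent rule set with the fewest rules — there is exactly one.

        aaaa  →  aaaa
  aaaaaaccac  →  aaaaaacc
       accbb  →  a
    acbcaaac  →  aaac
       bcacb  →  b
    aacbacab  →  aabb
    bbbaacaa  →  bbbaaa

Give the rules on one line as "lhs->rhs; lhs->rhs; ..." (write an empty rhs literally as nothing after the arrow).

  | aaaa
  | aaaaaaccac => aaaaaacc
  | accbb => acb => a
  | acbcaaac => acaaac => aaac

ca->; cb->; cba->b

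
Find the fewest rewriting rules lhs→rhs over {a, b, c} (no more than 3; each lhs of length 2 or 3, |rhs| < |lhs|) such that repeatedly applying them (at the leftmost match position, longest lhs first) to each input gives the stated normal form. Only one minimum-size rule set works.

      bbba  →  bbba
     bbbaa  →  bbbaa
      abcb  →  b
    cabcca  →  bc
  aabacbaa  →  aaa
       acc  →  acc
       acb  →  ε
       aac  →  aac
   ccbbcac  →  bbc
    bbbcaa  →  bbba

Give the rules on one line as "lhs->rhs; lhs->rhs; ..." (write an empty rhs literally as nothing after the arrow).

ab->; ca->; cb->b

  | bbba
  | bbbaa
  | abcb => cb => b
  | cabcca => bcca => bc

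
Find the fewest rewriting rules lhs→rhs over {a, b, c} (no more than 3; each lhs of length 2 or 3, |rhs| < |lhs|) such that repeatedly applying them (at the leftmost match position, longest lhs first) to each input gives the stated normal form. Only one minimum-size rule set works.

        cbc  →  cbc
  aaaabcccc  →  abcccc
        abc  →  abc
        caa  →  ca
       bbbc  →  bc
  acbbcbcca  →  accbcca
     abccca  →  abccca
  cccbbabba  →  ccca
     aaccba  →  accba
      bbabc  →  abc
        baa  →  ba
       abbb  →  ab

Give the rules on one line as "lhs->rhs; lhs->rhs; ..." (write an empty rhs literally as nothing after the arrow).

  | cbc
  | aaaabcccc => aaabcccc => aabcccc => abcccc
  | abc
  | caa => ca

aa->a; bb->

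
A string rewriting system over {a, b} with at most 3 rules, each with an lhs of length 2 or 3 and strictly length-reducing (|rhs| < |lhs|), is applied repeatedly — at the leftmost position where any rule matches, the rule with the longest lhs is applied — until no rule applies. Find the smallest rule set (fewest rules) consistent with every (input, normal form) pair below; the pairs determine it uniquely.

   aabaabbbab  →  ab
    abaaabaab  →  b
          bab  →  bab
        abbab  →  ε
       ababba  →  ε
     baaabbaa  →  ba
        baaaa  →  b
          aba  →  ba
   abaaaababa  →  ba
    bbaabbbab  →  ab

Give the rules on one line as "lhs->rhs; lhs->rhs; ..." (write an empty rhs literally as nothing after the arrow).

  | aabaabbbab => bbaabbbab => aabbbab => bbbbab => bbab => ab
  | abaaabaab => baaabaab => bbabaab => abaab => baab => bbb => b
  | bab
  | abbab => aab => bb => ε

aa->b; aba->ba; bb->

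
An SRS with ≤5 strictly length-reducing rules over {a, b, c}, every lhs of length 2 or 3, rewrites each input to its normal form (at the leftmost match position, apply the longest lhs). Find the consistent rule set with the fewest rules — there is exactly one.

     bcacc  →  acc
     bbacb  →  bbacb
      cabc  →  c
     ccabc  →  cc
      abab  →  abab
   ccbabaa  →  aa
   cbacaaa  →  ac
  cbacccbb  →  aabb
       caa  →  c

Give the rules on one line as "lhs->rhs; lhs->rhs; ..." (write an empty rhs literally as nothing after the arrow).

bc->; ca->c; cba->a; ccc->a

  | bcacc => acc
  | bbacb
  | cabc => cbc => c
  | ccabc => ccbc => cc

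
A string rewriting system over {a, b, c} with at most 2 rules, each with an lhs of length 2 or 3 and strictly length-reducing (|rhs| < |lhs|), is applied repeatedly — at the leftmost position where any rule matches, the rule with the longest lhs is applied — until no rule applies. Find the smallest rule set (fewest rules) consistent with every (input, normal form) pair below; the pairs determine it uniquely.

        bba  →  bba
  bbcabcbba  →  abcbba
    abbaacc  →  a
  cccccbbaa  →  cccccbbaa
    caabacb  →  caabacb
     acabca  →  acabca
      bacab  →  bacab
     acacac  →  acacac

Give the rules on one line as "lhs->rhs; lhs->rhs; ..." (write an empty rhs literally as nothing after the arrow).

  | bba
  | bbcabcbba => abcbba
  | abbaacc => abbc => a
  | cccccbbaa

aac->; bbc->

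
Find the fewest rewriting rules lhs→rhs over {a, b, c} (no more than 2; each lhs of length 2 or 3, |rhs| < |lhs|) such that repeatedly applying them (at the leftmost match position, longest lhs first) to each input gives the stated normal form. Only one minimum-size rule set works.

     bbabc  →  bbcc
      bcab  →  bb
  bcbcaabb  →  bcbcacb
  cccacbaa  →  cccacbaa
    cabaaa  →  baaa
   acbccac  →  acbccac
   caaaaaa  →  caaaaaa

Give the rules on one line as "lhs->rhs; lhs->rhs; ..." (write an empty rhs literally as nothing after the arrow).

ab->c; cab->b

  | bbabc => bbcc
  | bcab => bb
  | bcbcaabb => bcbcacb
  | cccacbaa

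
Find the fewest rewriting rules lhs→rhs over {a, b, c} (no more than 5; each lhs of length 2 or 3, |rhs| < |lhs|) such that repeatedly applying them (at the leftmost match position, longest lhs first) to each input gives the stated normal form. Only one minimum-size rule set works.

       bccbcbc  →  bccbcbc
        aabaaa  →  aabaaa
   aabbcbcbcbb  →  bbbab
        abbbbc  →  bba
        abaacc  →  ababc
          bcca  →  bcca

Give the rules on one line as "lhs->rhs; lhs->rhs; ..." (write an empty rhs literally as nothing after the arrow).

aac->ab; abb->ba; ac->a; acb->ba

  | bccbcbc
  | aabaaa
  | aabbcbcbcbb => abacbcbcbb => abbacbcbb => baacbcbb => babbcbb => bbacbb => bbbab
  | abbbbc => babbc => bbac => bba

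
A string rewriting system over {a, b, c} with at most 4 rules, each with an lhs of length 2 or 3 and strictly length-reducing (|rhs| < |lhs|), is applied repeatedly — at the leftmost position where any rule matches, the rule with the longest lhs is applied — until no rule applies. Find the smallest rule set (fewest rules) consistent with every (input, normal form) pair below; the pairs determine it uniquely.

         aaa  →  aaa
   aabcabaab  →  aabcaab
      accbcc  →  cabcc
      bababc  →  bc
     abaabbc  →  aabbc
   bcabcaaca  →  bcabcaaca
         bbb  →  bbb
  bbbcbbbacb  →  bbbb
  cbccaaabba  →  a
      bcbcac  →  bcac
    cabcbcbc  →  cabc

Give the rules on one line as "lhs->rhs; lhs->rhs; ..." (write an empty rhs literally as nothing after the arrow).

acc->ca; ba->; cb->; cca->cc

  | aaa
  | aabcabaab => aabcaab
  | accbcc => cabcc
  | bababc => babc => bc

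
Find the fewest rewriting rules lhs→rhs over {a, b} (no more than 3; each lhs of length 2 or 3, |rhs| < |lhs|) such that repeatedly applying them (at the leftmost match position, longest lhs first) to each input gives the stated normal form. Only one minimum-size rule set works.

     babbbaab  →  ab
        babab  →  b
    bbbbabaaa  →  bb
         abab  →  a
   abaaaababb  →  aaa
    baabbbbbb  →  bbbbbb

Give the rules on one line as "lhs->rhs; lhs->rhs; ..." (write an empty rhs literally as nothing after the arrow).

ba->; baa->; bab->ba

  | babbbaab => babbaab => babaab => baaab => ab
  | babab => baab => b
  | bbbbabaaa => bbbbaaaa => bbbaa => bb
  | abab => aba => a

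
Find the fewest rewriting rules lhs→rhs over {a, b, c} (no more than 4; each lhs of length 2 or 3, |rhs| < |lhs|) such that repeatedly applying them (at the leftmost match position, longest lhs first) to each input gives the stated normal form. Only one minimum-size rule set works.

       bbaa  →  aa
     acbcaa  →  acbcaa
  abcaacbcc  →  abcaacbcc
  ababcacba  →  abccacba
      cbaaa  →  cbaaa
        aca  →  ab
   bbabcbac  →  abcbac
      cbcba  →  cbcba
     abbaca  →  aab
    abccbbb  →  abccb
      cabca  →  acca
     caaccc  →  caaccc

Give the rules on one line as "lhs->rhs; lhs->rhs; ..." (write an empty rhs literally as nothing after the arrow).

  | bbaa => aa
  | acbcaa
  | abcaacbcc
  | ababcacba => abccacba

aca->ab; bab->bc; bb->; cab->ac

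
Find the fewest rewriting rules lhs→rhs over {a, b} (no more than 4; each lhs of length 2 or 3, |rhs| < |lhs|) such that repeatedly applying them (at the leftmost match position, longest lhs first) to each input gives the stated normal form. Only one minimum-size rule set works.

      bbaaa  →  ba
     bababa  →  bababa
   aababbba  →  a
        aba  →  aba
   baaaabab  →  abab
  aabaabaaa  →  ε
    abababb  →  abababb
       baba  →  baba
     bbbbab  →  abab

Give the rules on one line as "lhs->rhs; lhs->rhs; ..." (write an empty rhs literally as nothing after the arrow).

aa->; aab->ab; baa->; bbb->aa

  | bbaaa => ba
  | bababa
  | aababbba => ababbba => abaaaa => aaa => a
  | aba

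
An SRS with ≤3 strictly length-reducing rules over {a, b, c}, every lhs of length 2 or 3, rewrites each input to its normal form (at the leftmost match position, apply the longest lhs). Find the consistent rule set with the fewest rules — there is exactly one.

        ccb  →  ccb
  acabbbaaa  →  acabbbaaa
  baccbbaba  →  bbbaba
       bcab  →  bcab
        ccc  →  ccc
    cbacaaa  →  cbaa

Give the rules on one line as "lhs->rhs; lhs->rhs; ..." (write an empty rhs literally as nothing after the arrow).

  | ccb
  | acabbbaaa
  | baccbbaba => bbbaba
  | bcab

acc->; caa->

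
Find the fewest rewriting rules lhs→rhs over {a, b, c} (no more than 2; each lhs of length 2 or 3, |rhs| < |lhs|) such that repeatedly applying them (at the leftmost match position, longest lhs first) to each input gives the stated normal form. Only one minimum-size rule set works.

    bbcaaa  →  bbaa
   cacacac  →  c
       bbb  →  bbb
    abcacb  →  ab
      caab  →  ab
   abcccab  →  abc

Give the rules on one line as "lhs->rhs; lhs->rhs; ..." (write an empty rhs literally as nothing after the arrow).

ca->; cb->

  | bbcaaa => bbaa
  | cacacac => cacac => cac => c
  | bbb
  | abcacb => abcb => ab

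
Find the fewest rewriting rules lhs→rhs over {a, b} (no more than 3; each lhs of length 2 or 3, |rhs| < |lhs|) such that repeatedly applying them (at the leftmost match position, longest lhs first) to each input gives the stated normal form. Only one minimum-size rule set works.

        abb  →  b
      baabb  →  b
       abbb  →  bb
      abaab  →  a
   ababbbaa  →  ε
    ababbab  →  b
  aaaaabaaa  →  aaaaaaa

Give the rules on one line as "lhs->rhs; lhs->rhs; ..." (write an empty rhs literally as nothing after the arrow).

ab->; ba->

  | abb => b
  | baabb => abb => b
  | abbb => bb
  | abaab => aab => a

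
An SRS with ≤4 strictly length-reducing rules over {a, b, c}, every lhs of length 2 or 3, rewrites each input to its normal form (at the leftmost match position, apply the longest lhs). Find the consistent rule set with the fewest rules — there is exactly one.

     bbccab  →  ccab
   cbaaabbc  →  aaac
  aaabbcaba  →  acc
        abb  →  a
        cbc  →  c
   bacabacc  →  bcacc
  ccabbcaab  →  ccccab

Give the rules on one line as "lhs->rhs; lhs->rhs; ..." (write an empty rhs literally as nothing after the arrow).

aca->cc; bb->; cb->

  | bbccab => ccab
  | cbaaabbc => aaabbc => aaac
  | aaabbcaba => aaacaba => aaccba => aaca => acc
  | abb => a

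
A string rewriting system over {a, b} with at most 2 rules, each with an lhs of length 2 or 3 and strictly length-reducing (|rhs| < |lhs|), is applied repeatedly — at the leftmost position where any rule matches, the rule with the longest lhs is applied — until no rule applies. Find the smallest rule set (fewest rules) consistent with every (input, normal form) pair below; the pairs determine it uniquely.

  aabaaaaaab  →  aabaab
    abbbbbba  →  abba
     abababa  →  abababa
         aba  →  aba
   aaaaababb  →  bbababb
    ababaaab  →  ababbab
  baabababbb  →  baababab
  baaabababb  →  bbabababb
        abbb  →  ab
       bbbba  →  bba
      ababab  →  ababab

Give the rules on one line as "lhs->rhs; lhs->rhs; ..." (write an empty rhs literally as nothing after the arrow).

  | aabaaaaaab => aabbaaaab => aabbbaab => aabaab
  | abbbbbba => abbbba => abba
  | abababa
  | aba

aaa->ba; bbb->b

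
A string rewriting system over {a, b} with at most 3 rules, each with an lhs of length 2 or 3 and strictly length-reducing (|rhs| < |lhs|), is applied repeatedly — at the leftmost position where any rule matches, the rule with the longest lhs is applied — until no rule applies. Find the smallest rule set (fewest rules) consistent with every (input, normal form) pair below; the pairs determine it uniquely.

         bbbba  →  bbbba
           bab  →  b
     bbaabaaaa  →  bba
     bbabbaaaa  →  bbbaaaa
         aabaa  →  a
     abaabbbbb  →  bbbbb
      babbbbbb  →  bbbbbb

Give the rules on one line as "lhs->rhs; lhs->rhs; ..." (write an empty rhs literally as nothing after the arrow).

ab->; aba->ab

  | bbbba
  | bab => b
  | bbaabaaaa => bbaabaaa => bbaabaa => bbaaba => bbaab => bba
  | bbabbaaaa => bbbaaaa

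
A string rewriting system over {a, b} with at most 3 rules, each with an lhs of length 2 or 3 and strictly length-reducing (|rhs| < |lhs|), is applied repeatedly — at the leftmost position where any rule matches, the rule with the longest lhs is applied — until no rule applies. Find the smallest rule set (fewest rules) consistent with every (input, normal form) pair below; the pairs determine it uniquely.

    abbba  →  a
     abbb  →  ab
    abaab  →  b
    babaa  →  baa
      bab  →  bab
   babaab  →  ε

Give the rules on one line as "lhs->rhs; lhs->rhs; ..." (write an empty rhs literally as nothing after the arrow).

aab->b; aba->a; bb->

  | abbba => aba => a
  | abbb => ab
  | abaab => aab => b
  | babaa => baa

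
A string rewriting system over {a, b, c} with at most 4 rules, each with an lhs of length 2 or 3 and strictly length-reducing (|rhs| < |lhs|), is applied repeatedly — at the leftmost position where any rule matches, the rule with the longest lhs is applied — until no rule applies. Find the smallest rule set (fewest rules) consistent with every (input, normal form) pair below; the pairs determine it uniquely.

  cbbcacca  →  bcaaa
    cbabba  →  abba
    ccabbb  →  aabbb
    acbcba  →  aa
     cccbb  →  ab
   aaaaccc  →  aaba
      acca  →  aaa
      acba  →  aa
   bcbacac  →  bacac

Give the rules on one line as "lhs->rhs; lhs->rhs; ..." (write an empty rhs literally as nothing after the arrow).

aac->b; cb->; cc->a

  | cbbcacca => bcacca => bcaaa
  | cbabba => abba
  | ccabbb => aabbb
  | acbcba => acba => aa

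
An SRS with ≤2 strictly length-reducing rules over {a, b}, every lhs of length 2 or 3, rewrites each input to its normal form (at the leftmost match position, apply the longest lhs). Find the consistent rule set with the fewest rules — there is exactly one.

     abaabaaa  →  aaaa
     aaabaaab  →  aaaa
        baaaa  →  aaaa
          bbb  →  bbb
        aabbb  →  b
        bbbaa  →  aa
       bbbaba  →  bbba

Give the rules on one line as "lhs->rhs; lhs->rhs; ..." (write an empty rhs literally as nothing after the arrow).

ab->; baa->aa

  | abaabaaa => aabaaa => aaaa
  | aaabaaab => aaaaab => aaaa
  | baaaa => aaaa
  | bbb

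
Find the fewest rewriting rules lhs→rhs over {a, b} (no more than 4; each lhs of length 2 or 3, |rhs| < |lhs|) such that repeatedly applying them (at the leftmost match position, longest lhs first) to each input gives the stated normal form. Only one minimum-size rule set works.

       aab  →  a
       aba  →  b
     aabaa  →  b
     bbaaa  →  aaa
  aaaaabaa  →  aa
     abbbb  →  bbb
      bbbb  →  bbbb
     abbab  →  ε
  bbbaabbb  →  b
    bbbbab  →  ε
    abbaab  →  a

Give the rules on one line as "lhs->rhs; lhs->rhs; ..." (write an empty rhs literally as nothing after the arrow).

ab->; aba->b; ba->a

  | aab => a
  | aba => b
  | aabaa => aba => b
  | bbaaa => baaa => aaa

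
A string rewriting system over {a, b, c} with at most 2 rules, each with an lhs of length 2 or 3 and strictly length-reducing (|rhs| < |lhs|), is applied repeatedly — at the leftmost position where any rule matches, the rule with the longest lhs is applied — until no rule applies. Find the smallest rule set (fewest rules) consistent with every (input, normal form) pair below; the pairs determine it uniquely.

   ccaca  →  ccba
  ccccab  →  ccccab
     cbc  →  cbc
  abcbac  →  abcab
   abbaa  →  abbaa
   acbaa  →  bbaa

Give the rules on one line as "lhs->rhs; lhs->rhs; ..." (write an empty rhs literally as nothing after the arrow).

ac->b; bac->ab

  | ccaca => ccba
  | ccccab
  | cbc
  | abcbac => abcab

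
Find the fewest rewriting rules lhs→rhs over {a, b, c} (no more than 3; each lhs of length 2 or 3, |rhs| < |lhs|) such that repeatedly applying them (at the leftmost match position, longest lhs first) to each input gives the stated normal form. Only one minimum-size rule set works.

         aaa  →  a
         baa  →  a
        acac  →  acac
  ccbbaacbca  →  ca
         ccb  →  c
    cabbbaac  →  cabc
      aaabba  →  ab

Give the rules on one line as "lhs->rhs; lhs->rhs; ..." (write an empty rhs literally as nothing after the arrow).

aa->; ba->; cb->

  | aaa => a
  | baa => a
  | acac
  | ccbbaacbca => cbaacbca => aacbca => cbca => ca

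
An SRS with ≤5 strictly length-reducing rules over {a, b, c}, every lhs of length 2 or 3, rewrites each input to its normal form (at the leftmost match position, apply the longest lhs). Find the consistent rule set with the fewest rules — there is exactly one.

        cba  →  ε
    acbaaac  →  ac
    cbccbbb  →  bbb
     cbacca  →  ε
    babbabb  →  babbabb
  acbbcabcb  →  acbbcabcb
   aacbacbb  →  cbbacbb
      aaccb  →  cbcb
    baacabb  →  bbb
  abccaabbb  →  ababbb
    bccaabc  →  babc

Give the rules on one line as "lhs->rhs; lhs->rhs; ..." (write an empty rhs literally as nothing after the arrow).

  | cba => ε
  | acbaaac => aaac => ac
  | cbccbbb => cbabbb => bbb
  | cbacca => cca => aa => ε

aa->; aac->cb; cba->; cc->a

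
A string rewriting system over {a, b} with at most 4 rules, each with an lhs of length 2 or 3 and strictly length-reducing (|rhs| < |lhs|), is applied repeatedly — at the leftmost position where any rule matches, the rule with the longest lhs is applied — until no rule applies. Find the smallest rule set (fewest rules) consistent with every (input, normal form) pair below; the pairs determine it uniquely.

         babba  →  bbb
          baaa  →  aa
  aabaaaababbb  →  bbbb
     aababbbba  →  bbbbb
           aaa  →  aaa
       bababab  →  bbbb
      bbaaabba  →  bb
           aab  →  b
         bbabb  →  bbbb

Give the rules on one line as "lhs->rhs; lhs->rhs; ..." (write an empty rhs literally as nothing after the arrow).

ab->b; ba->b; baa->a

  | babba => bbba => bbb
  | baaa => aa
  | aabaaaababbb => abaaaababbb => baaaababbb => aaababbb => aababbb => ababbb => babbb => bbbb
  | aababbbba => ababbbba => babbbba => bbbbba => bbbbb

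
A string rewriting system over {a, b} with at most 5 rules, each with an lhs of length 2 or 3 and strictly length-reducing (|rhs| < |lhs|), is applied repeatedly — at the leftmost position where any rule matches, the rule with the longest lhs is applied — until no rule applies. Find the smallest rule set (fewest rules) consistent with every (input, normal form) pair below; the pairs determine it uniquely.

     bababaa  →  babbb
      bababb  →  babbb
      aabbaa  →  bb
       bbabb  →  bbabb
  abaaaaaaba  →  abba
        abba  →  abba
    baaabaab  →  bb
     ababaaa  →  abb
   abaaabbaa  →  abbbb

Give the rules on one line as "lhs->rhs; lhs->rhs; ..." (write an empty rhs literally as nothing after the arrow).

aa->b; aaa->; aab->; aba->ab

  | bababaa => babbaa => babbb
  | bababb => babbb
  | aabbaa => baa => bb
  | bbabb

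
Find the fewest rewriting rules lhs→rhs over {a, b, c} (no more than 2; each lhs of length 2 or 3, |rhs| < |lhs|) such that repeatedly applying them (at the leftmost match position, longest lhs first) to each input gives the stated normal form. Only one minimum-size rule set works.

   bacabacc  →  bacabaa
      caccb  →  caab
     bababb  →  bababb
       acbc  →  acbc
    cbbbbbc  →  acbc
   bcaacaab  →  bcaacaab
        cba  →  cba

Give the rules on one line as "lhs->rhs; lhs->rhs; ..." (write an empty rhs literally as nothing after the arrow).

  | bacabacc => bacabaa
  | caccb => caab
  | bababb
  | acbc

bbb->cb; cc->a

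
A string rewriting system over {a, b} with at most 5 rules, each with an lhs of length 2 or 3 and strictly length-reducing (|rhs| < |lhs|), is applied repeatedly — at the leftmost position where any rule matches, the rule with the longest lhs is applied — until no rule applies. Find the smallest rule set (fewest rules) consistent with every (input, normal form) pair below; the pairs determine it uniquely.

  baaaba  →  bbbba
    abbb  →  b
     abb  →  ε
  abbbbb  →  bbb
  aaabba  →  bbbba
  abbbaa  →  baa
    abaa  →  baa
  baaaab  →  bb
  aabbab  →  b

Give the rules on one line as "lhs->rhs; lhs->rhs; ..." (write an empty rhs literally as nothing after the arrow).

aaa->bb; ab->b; abb->; bab->

  | baaaba => bbbba
  | abbb => b
  | abb => ε
  | abbbbb => bbb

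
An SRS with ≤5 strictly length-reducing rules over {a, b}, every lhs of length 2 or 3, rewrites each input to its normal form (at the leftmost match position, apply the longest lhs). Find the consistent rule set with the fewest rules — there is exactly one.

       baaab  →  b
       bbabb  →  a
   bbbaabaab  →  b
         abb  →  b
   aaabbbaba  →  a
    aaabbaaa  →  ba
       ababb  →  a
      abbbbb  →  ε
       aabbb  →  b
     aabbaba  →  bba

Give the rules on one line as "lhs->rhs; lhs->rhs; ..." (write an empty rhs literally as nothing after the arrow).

  | baaab => bab => b
  | bbabb => bbb => a
  | bbbaabaab => aaabaab => abaab => bab => b
  | abb => b

aaa->a; ab->; aba->b; bbb->a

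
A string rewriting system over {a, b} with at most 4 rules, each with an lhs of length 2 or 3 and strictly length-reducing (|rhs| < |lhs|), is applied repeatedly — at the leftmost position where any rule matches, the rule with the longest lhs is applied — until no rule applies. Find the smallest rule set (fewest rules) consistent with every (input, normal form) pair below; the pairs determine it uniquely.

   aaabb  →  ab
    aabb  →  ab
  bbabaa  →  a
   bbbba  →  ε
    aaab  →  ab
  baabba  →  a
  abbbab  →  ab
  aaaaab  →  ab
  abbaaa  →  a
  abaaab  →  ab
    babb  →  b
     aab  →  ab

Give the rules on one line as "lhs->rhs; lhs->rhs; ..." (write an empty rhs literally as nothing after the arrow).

aa->a; ba->; bb->b

  | aaabb => aabb => abb => ab
  | aabb => abb => ab
  | bbabaa => babaa => baa => a
  | bbbba => bbba => bba => ba => ε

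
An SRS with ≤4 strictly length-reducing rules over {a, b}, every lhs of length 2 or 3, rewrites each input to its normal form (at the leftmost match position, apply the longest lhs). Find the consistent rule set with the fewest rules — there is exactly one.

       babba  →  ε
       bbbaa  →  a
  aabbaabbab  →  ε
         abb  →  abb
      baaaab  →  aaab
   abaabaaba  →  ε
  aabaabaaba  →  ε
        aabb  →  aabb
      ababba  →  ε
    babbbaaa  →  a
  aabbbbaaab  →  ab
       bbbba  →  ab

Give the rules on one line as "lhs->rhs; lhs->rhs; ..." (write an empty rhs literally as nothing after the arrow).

  | babba => ba => ε
  | bbbaa => abaa => baa => a
  | aabbaabbab => aababbab => ababbab => babbab => bab => ε
  | abb

aba->ba; ba->; bab->; bbb->ab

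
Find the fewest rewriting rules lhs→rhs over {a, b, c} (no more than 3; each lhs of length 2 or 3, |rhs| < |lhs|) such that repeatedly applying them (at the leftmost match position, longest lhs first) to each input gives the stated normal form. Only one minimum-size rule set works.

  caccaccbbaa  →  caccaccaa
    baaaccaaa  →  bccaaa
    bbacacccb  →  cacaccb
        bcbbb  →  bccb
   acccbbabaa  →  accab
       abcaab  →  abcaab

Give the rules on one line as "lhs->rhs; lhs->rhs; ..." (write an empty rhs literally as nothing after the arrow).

  | caccaccbbaa => caccacccaa => caccaccaa
  | baaaccaaa => baaccaaa => baccaaa => bccaaa
  | bbacacccb => cacacccb => cacaccb
  | bcbbb => bccb

ba->b; bb->c; ccc->cc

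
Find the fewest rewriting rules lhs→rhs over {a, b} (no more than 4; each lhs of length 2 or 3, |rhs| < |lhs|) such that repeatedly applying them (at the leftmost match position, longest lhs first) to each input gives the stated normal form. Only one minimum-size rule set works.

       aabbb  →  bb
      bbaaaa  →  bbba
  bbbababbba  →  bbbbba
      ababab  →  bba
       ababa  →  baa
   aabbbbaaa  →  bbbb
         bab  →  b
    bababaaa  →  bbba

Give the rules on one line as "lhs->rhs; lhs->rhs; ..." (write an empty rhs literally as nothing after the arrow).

aaa->b; aab->ba; ab->; aba->aa

  | aabbb => babb => bb
  | bbaaaa => bbba
  | bbbababbba => bbbaabbba => bbbbabba => bbbbba
  | ababab => aabab => baab => bba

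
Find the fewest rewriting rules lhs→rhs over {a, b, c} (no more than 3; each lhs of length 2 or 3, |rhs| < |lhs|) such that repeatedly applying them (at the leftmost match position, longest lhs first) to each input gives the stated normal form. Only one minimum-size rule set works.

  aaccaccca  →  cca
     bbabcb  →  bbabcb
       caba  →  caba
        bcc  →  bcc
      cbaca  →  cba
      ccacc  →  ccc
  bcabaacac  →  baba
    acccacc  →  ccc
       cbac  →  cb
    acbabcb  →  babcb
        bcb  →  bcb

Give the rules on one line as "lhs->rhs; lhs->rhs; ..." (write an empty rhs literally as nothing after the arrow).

  | aaccaccca => acaccca => accca => cca
  | bbabcb
  | caba
  | bcc

ac->; bca->ba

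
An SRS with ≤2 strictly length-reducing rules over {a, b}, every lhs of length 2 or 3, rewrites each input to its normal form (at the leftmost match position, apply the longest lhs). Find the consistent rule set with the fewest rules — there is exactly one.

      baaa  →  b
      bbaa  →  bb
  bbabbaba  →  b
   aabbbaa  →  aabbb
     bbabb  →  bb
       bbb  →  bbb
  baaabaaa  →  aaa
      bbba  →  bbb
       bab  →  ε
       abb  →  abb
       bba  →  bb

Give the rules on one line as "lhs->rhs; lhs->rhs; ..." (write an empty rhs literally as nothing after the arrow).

  | baaa => baa => ba => b
  | bbaa => bba => bb
  | bbabbaba => bbaba => ba => b
  | aabbbaa => aabbba => aabbb

ba->b; bab->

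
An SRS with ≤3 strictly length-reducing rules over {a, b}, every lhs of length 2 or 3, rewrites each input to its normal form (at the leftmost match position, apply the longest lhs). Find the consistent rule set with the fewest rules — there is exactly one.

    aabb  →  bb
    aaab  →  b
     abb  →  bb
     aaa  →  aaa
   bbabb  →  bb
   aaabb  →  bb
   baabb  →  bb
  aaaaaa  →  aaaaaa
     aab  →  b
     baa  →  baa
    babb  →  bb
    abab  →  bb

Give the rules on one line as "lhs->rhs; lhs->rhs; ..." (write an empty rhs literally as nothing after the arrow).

  | aabb => abb => bb
  | aaab => aab => ab => b
  | abb => bb
  | aaa

ab->b; bbb->bb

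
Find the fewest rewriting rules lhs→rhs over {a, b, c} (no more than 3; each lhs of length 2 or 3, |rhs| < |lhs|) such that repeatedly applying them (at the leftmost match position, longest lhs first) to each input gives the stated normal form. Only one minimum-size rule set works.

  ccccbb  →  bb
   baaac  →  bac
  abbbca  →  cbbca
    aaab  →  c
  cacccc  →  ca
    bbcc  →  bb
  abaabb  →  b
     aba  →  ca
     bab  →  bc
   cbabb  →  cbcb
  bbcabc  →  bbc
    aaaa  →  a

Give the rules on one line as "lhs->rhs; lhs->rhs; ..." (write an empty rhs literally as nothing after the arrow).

aa->a; ab->c; cc->

  | ccccbb => ccbb => bb
  | baaac => baac => bac
  | abbbca => cbbca
  | aaab => aab => ab => c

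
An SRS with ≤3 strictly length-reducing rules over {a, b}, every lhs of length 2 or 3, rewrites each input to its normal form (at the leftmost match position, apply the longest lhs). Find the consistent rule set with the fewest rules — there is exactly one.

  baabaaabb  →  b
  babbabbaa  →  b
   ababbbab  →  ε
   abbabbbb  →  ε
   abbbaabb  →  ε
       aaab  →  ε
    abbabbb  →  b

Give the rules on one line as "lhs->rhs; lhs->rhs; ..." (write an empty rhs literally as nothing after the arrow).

aa->; ab->; bb->

  | baabaaabb => bbaaabb => aaabb => abb => b
  | babbabbaa => bbabbaa => abbaa => baa => b
  | ababbbab => abbbab => bbab => ab => ε
  | abbabbbb => babbbb => bbbb => bb => ε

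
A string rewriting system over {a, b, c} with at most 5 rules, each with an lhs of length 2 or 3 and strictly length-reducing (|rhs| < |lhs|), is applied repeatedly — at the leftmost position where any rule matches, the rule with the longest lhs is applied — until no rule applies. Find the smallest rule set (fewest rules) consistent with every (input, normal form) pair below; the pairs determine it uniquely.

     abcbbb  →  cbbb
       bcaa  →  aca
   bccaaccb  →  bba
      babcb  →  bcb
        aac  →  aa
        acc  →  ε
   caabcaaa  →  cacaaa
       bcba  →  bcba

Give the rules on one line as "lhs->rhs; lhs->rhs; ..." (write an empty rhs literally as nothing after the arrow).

aac->aa; ab->; bca->ac; cc->b

  | abcbbb => cbbb
  | bcaa => aca
  | bccaaccb => bbaaccb => bbaacb => bbaab => bba
  | babcb => bcb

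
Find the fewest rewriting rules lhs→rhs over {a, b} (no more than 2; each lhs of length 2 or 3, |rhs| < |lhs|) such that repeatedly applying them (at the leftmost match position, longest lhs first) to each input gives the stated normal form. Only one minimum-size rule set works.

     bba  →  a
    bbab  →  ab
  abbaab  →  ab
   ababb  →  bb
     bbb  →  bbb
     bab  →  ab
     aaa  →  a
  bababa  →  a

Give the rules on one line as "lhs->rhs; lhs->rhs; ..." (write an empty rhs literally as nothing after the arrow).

  | bba => ba => a
  | bbab => bab => ab
  | abbaab => abaab => aaab => ab
  | ababb => aabb => bb

aa->; ba->a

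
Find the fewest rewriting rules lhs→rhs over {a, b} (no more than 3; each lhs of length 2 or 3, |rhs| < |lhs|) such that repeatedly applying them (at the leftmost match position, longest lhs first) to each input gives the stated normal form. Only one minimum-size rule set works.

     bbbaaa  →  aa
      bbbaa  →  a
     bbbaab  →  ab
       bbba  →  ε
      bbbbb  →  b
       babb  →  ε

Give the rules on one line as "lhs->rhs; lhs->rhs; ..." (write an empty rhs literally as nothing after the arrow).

ba->; bb->

  | bbbaaa => baaa => aa
  | bbbaa => baa => a
  | bbbaab => baab => ab
  | bbba => ba => ε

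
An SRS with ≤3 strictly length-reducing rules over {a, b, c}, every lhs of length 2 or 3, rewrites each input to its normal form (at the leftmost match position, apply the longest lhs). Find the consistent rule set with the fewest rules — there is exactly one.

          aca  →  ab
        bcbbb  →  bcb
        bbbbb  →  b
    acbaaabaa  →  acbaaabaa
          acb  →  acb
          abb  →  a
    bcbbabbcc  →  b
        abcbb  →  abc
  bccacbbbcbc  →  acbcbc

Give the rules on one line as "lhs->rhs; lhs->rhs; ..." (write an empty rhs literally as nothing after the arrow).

  | aca => ab
  | bcbbb => bcb
  | bbbbb => bbb => b
  | acbaaabaa

bb->; ca->b; cc->b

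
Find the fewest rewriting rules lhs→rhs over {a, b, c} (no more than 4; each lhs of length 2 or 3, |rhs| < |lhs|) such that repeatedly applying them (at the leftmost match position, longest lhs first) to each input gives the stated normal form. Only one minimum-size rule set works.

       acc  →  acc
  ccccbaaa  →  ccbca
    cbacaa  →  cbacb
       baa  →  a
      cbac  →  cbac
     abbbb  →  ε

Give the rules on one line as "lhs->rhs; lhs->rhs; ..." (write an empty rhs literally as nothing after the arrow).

aa->b; ab->; bb->a; cca->bc

  | acc
  | ccccbaaa => ccccbba => ccccaa => ccbca
  | cbacaa => cbacb
  | baa => bb => a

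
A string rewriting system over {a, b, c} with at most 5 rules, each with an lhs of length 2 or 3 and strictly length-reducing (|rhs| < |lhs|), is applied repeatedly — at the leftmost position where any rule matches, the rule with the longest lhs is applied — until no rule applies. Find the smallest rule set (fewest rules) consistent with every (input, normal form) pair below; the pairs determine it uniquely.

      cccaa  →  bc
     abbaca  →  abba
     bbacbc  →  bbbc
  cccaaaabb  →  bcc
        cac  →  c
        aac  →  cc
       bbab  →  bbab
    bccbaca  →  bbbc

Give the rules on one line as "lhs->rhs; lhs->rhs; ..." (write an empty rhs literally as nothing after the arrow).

aa->c; ac->; cb->c; cca->bc

  | cccaa => cbca => cca => bc
  | abbaca => abba
  | bbacbc => bbbc
  | cccaaaabb => cbcaaabb => ccaaabb => bcaabb => bccbb => bccb => bcc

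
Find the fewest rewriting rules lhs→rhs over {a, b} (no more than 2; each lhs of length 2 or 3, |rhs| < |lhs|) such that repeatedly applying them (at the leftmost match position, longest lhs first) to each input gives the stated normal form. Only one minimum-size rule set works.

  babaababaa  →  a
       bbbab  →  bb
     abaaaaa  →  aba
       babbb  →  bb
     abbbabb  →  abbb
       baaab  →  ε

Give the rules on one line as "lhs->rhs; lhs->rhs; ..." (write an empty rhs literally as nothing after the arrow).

  | babaababaa => aababaa => ababaa => aaa => aa => a
  | bbbab => bb
  | abaaaaa => abaaaa => abaaa => abaa => aba
  | babbb => bb

aa->a; bab->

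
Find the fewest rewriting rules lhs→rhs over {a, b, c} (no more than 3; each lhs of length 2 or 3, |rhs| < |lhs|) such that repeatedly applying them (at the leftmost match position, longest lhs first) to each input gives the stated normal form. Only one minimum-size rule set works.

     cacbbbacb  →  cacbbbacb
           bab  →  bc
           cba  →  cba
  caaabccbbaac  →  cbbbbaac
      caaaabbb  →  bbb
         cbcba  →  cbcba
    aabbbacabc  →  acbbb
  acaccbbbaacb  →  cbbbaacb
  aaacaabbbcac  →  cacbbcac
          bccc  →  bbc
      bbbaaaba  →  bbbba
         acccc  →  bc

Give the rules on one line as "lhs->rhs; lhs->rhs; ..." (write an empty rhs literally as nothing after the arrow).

aaa->; ab->c; cc->b

  | cacbbbacb
  | bab => bc
  | cba
  | caaabccbbaac => cbccbbaac => cbbbbaac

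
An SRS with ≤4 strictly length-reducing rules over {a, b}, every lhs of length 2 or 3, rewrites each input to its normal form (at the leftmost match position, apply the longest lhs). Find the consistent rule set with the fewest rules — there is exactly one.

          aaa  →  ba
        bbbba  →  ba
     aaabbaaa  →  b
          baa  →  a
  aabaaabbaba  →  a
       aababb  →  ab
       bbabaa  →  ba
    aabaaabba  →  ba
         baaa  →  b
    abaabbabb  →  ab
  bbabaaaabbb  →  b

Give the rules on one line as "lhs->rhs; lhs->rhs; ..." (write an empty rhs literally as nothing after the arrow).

  | aaa => ba
  | bbbba => abba => aaa => ba
  | aaabbaaa => babbaaa => baaa => bba => aa => b
  | baa => bb => a

aa->b; bab->; bb->a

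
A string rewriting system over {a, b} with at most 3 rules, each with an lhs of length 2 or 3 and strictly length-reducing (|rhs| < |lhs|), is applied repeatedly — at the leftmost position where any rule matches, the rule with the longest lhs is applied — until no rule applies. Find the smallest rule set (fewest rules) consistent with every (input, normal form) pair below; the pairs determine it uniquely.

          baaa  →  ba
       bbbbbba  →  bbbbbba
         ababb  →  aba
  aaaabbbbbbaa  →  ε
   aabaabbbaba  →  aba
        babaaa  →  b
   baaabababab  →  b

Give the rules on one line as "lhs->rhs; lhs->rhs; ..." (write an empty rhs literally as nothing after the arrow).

  | baaa => ba
  | bbbbbba
  | ababb => abab => aba
  | aaaabbbbbbaa => aabbbbbbaa => aabbbbbaa => aabbbbaa => aabbbaa => aabbaa => aabaa => aaaa => aa => ε

aa->; aab->aa; bab->ba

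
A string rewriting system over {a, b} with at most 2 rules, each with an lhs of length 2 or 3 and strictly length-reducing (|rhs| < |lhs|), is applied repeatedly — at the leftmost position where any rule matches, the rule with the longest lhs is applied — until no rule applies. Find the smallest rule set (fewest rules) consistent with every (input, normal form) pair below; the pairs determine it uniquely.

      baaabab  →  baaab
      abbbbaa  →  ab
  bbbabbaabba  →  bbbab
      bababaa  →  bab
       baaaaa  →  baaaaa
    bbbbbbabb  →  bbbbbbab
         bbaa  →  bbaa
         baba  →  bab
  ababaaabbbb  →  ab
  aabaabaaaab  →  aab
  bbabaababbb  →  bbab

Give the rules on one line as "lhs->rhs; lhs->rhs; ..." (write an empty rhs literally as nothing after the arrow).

aba->ab; abb->ab

  | baaabab => baaabb => baaab
  | abbbbaa => abbbaa => abbaa => abaa => aba => ab
  | bbbabbaabba => bbbabaabba => bbbababba => bbbabbba => bbbabba => bbbaba => bbbab
  | bababaa => babbaa => babaa => baba => bab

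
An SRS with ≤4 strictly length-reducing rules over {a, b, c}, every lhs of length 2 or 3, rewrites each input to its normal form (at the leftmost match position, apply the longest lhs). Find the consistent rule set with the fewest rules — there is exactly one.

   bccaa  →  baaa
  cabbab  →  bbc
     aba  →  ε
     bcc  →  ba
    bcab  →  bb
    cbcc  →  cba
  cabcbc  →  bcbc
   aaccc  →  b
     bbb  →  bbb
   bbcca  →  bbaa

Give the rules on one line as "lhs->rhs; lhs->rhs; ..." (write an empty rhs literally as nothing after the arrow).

ab->c; ac->b; ca->; cc->a

  | bccaa => baaa
  | cabbab => bbab => bbc
  | aba => ca => ε
  | bcc => ba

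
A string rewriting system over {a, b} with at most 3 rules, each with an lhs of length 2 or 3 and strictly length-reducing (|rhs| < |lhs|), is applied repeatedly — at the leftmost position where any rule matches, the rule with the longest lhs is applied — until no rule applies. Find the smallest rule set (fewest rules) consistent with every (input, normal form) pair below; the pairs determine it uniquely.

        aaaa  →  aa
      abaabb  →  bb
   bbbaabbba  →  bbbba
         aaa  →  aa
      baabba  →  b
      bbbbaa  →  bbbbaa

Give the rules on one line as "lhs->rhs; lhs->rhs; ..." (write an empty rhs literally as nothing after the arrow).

aaa->aa; ab->; aba->ab

  | aaaa => aaa => aa
  | abaabb => ababb => abbb => bb
  | bbbaabbba => bbbabba => bbbba
  | aaa => aa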